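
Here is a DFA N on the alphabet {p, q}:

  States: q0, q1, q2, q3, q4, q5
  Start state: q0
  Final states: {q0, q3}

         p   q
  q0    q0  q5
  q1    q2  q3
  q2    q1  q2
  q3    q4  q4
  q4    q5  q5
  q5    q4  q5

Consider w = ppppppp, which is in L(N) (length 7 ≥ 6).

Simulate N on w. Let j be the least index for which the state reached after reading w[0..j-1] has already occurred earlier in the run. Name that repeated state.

q0

State sequence: q0 -p-> q0 -p-> q0 -p-> q0 -p-> q0 -p-> q0 -p-> q0 -p-> q0
First repeat at step 1: q0 was already visited.

The earliest repeat is at step j = 1: N is in q0, which it already visited at step i = 0.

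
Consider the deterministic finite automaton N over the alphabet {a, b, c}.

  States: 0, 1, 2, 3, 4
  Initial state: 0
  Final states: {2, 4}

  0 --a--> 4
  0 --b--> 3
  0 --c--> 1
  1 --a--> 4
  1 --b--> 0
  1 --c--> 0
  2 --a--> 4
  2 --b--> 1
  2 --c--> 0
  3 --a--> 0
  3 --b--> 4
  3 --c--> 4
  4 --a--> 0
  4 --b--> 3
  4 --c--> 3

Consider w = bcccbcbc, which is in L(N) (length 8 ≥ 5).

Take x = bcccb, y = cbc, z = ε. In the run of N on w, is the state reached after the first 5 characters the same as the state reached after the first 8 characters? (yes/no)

Run of N on the first 8 characters of w = b c c c b c b c:
  step 0: 0  (start)
  step 1: 3  (read b: 0→3)
  step 2: 4  (read c: 3→4)
  step 3: 3  (read c: 4→3)
  step 4: 4  (read c: 3→4)
  step 5: 3  (read b: 4→3)
  step 6: 4  (read c: 3→4)
  step 7: 3  (read b: 4→3)
  step 8: 4  (read c: 3→4)

After x (step 5): 3. After xy (step 8): 4.
They differ (3 ≠ 4), so y is not a cycle from the state after x; this split is not the one the pumping-lemma construction produces, and pumping y need not keep the string in L(N).

no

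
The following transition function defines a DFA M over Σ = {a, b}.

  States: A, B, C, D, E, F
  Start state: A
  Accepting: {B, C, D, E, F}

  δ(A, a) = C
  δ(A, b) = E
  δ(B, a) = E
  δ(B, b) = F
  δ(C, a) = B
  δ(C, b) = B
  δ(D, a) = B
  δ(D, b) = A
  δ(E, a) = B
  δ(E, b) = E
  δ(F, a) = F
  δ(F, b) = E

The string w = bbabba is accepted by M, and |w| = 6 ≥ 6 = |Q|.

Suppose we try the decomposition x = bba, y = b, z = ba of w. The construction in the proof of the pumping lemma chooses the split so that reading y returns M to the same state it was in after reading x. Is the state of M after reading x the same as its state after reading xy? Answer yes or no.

no

State sequence: A -b-> E -b-> E -a-> B -b-> F

After x (step 3): B. After xy (step 4): F.
They differ (B ≠ F), so y is not a cycle from the state after x; this split is not the one the pumping-lemma construction produces, and pumping y need not keep the string in L(M).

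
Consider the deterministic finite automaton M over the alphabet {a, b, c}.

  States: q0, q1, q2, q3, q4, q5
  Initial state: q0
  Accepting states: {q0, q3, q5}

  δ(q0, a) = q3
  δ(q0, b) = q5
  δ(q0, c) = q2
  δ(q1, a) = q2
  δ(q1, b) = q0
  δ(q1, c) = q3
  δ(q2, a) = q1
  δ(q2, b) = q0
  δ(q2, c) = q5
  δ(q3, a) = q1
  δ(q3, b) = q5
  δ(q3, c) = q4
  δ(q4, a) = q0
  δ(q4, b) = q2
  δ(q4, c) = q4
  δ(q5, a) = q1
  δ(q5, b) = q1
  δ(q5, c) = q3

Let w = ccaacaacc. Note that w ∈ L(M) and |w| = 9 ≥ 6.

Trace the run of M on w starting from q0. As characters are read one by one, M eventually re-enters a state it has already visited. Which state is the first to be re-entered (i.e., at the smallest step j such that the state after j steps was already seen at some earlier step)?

Run of M on w = c c a a c a a c c:
  step 0: q0  (start)
  step 1: q2  (read c: q0→q2)
  step 2: q5  (read c: q2→q5)
  step 3: q1  (read a: q5→q1)
  step 4: q2  (read a: q1→q2)   ← first repeat (q2 seen earlier)
  step 5: q5  (read c: q2→q5)
  step 6: q1  (read a: q5→q1)
  step 7: q2  (read a: q1→q2)
  step 8: q5  (read c: q2→q5)
  step 9: q3  (read c: q5→q3)

The earliest repeat is at step j = 4: M is in q2, which it already visited at step i = 1.
Since M has 6 states, any run of length ≥ 6 visits 6+1 states, so by pigeonhole some state repeats within the first 6 steps — that repeat gives the pumpable loop.

q2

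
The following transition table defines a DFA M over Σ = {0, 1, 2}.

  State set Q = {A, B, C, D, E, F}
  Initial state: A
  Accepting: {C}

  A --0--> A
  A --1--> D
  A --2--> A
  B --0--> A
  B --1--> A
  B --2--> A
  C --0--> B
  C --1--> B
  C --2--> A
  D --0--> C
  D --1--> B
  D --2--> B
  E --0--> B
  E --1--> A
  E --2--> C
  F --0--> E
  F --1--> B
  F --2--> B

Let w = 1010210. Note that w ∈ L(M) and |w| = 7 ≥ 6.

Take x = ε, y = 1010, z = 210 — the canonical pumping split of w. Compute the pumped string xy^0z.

210

xy⁰z = xz = ε·210 = 210.
Reading y = 1010 takes M from A back to A, so after x the machine is still in A, and z then leads to the accepting state C. Hence 210 ∈ L(M).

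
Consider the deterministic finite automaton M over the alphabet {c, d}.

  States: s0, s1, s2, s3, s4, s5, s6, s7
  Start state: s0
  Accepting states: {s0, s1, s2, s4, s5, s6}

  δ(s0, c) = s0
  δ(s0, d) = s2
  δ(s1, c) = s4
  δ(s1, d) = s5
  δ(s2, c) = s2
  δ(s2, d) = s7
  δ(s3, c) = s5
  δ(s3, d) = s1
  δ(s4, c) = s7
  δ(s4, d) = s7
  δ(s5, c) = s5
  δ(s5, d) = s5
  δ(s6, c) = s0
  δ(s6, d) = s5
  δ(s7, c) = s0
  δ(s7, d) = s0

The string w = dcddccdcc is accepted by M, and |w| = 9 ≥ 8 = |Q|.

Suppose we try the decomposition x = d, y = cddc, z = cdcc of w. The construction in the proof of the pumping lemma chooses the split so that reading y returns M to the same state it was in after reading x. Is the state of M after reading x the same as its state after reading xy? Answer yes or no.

State sequence: s0 -d-> s2 -c-> s2 -d-> s7 -d-> s0 -c-> s0

After x (step 1): s2. After xy (step 5): s0.
They differ (s2 ≠ s0), so y is not a cycle from the state after x; this split is not the one the pumping-lemma construction produces, and pumping y need not keep the string in L(M).

no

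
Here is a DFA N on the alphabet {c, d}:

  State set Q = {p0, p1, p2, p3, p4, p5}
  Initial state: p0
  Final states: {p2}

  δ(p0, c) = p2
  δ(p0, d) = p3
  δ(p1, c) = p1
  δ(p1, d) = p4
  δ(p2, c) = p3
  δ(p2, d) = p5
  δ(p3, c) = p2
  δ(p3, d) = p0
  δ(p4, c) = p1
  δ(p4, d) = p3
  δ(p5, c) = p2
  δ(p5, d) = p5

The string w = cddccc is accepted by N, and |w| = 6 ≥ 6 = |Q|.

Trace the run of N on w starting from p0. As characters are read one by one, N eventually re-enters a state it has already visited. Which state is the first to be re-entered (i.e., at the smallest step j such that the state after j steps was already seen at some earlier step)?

p5

Run of N on w = c d d c c c:
  step 0: p0  (start)
  step 1: p2  (read c: p0→p2)
  step 2: p5  (read d: p2→p5)
  step 3: p5  (read d: p5→p5)   ← first repeat (p5 seen earlier)
  step 4: p2  (read c: p5→p2)
  step 5: p3  (read c: p2→p3)
  step 6: p2  (read c: p3→p2)

The earliest repeat is at step j = 3: N is in p5, which it already visited at step i = 2.
Pumping length from the standard proof: p = 6 (the number of states). The repeated state found above gives |xy| = j ≤ 6 and |y| = j − i ≥ 1.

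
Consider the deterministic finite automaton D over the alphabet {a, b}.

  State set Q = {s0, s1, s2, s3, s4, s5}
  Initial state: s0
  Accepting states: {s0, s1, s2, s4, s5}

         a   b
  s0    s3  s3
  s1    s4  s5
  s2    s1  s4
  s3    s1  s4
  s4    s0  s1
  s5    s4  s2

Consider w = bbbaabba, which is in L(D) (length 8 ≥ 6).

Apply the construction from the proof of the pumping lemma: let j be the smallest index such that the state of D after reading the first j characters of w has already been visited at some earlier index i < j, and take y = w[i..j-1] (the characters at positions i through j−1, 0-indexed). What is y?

ba

State sequence: s0 -b-> s3 -b-> s4 -b-> s1 -a-> s4 -a-> s0 -b-> s3 -b-> s4 -a-> s0
First repeat at step 4: s4 was already visited.

So i = 2, j = 4, giving x = w[0:2] = bb, y = w[2:4] = ba, z = w[4:8] = abba.
Check: |xy| = 4 ≤ 6 and |y| = 2 ≥ 1. Reading y takes D from s4 back to s4, so every xyⁱz is accepted.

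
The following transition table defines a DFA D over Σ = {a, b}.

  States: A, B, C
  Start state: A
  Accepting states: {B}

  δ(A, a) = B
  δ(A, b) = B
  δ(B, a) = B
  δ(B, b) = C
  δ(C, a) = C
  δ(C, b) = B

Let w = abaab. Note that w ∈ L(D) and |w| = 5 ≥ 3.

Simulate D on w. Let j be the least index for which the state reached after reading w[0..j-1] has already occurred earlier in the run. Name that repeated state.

State sequence: A -a-> B -b-> C -a-> C -a-> C -b-> B
First repeat at step 3: C was already visited.

The earliest repeat is at step j = 3: D is in C, which it already visited at step i = 2.

C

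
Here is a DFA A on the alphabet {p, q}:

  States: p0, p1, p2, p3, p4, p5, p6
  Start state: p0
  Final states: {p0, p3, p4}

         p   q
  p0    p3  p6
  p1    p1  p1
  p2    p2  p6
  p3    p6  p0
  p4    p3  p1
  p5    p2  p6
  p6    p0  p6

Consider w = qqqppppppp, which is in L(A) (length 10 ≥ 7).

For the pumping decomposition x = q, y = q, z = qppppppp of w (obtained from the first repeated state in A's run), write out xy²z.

xy^2z = q·q·q·qppppppp = qqqqppppppp.
Reading y = q takes A from p6 back to p6, so after x·y·y the machine is still in p6, and z then leads to the accepting state p0. Hence qqqqppppppp ∈ L(A).

qqqqppppppp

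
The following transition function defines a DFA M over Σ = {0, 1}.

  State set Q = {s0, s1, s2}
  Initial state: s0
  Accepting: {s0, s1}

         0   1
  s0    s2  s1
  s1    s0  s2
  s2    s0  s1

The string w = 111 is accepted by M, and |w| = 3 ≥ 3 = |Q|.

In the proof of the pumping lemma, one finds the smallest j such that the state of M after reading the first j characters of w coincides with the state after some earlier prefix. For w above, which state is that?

State sequence: s0 -1-> s1 -1-> s2 -1-> s1
First repeat at step 3: s1 was already visited.

The earliest repeat is at step j = 3: M is in s1, which it already visited at step i = 1.

s1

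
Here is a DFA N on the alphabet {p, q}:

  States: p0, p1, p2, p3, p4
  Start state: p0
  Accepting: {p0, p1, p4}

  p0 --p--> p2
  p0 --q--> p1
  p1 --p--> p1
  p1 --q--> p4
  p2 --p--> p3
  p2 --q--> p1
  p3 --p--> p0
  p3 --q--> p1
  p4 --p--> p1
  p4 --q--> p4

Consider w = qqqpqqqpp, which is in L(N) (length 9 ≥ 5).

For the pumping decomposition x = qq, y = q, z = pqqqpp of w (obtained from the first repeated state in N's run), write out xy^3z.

qqqqqpqqqpp

xy^3z = qq·q·q·q·pqqqpp = qqqqqpqqqpp.
Reading y = q takes N from p4 back to p4, so after x·y·y·y the machine is still in p4, and z then leads to the accepting state p1. Hence qqqqqpqqqpp ∈ L(N).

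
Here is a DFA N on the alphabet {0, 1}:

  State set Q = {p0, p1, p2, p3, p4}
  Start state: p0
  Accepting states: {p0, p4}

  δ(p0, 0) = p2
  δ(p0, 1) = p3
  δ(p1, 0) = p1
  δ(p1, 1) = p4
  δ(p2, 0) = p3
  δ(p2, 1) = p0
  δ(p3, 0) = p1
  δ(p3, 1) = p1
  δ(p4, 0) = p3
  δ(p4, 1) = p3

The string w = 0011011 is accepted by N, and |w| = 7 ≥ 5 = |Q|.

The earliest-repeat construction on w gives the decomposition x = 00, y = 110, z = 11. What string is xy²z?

xy^2z = 00·110·110·11 = 0011011011.
Reading y = 110 takes N from p3 back to p3, so after x·y·y the machine is still in p3, and z then leads to the accepting state p4. Hence 0011011011 ∈ L(N).

0011011011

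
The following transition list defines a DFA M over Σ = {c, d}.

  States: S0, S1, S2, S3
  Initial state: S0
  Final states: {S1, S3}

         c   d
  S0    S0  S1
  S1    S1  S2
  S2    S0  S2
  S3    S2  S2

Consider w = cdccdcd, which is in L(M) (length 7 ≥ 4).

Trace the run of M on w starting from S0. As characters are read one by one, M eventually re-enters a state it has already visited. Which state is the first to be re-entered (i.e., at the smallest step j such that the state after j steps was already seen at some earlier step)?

Run of M on w = c d c c d c d:
  step 0: S0  (start)
  step 1: S0  (read c: S0→S0)   ← first repeat (S0 seen earlier)
  step 2: S1  (read d: S0→S1)
  step 3: S1  (read c: S1→S1)
  step 4: S1  (read c: S1→S1)
  step 5: S2  (read d: S1→S2)
  step 6: S0  (read c: S2→S0)
  step 7: S1  (read d: S0→S1)

The earliest repeat is at step j = 1: M is in S0, which it already visited at step i = 0.

S0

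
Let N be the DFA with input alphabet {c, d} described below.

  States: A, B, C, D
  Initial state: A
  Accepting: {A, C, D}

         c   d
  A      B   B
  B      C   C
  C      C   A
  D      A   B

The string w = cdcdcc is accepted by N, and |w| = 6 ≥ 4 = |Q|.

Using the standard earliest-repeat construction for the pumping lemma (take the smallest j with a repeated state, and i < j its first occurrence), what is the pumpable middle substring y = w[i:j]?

State sequence: A -c-> B -d-> C -c-> C -d-> A -c-> B -c-> C
First repeat at step 3: C was already visited.

So i = 2, j = 3, giving x = w[0:2] = cd, y = w[2:3] = c, z = w[3:6] = dcc.
Check: |xy| = 3 ≤ 4 and |y| = 1 ≥ 1. Reading y takes N from C back to C, so every xyⁱz is accepted.

c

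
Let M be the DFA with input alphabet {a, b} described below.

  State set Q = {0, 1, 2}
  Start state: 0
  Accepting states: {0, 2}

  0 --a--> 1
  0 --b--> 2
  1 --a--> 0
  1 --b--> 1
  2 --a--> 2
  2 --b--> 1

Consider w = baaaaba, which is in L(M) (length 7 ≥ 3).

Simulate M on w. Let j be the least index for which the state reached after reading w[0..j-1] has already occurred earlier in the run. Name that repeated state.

2

Run of M on w = b a a a a b a:
  step 0: 0  (start)
  step 1: 2  (read b: 0→2)
  step 2: 2  (read a: 2→2)   ← first repeat (2 seen earlier)
  step 3: 2  (read a: 2→2)
  step 4: 2  (read a: 2→2)
  step 5: 2  (read a: 2→2)
  step 6: 1  (read b: 2→1)
  step 7: 0  (read a: 1→0)

The earliest repeat is at step j = 2: M is in 2, which it already visited at step i = 1.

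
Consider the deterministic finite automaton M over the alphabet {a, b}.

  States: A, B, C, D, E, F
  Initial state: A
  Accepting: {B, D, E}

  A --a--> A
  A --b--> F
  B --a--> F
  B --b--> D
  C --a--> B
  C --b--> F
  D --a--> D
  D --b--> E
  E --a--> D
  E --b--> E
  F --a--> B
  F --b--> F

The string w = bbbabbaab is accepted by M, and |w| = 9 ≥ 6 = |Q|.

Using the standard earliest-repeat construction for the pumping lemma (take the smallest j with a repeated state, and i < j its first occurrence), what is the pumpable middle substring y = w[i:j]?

State sequence: A -b-> F -b-> F -b-> F -a-> B -b-> D -b-> E -a-> D -a-> D -b-> E
First repeat at step 2: F was already visited.

So i = 1, j = 2, giving x = w[0:1] = b, y = w[1:2] = b, z = w[2:9] = babbaab.
Check: |xy| = 2 ≤ 6 and |y| = 1 ≥ 1. Reading y takes M from F back to F, so every xyⁱz is accepted.
With |Q| = 6, pigeonhole forces a state repeat no later than step 6; the substring read between the first and second visits to that state can be pumped.

b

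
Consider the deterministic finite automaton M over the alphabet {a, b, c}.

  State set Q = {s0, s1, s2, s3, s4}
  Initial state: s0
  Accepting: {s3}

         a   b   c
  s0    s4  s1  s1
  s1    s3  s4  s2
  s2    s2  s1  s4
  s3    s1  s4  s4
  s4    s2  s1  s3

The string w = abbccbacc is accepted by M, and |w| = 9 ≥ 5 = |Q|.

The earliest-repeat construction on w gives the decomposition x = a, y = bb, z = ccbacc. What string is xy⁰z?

xy⁰z = xz = a·ccbacc = accbacc.
Reading y = bb takes M from s4 back to s4, so after x the machine is still in s4, and z then leads to the accepting state s3. Hence accbacc ∈ L(M).

accbacc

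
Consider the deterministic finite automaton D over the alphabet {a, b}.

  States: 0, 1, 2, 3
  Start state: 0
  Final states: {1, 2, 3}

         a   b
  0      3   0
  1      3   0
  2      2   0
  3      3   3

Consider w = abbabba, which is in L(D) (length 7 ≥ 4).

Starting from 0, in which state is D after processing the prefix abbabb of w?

3

State sequence: 0 -a-> 3 -b-> 3 -b-> 3 -a-> 3 -b-> 3 -b-> 3

After reading 6 characters, D is in state 3.
(This kind of state-tracing is the core of the pumping-lemma construction: with 4 states, pigeonhole forces a repeat within the first 4 steps.)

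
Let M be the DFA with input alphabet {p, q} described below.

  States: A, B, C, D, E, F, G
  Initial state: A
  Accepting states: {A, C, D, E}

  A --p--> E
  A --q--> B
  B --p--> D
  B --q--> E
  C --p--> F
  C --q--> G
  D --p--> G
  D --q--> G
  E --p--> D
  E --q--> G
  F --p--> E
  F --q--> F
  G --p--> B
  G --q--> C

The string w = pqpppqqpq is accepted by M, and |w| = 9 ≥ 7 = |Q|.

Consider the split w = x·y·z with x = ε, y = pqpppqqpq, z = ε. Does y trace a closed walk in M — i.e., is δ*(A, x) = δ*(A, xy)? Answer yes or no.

State sequence: A -p-> E -q-> G -p-> B -p-> D -p-> G -q-> C -q-> G -p-> B -q-> E

After x (step 0): A. After xy (step 9): E.
They differ (A ≠ E), so y is not a cycle from the state after x; this split is not the one the pumping-lemma construction produces, and pumping y need not keep the string in L(M).

no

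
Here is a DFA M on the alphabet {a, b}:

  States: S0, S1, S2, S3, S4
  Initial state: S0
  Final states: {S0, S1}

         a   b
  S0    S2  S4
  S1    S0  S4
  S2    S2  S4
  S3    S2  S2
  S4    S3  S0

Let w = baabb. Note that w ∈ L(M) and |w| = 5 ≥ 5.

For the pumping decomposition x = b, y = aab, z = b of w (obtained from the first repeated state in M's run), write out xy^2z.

baabaabb

xy^2z = b·aab·aab·b = baabaabb.
Reading y = aab takes M from S4 back to S4, so after x·y·y the machine is still in S4, and z then leads to the accepting state S0. Hence baabaabb ∈ L(M).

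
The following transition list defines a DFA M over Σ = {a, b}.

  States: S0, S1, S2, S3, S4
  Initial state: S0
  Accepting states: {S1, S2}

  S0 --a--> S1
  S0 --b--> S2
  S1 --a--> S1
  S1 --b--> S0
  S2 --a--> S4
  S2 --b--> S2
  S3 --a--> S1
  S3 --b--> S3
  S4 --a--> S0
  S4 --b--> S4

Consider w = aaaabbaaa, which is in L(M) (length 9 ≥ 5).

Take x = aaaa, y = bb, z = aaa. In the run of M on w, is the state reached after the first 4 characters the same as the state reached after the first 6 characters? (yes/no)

no

Run of M on the first 6 characters of w = a a a a b b:
  step 0: S0  (start)
  step 1: S1  (read a: S0→S1)
  step 2: S1  (read a: S1→S1)
  step 3: S1  (read a: S1→S1)
  step 4: S1  (read a: S1→S1)
  step 5: S0  (read b: S1→S0)
  step 6: S2  (read b: S0→S2)

After x (step 4): S1. After xy (step 6): S2.
They differ (S1 ≠ S2), so y is not a cycle from the state after x; this split is not the one the pumping-lemma construction produces, and pumping y need not keep the string in L(M).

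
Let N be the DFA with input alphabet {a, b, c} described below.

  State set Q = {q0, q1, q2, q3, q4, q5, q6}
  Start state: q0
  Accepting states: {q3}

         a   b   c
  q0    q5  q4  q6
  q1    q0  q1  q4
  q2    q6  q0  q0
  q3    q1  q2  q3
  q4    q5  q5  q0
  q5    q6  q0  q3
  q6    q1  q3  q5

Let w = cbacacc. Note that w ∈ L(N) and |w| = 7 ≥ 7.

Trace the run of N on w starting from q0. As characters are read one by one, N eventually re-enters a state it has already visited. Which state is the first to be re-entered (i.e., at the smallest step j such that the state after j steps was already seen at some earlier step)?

State sequence: q0 -c-> q6 -b-> q3 -a-> q1 -c-> q4 -a-> q5 -c-> q3 -c-> q3
First repeat at step 6: q3 was already visited.

The earliest repeat is at step j = 6: N is in q3, which it already visited at step i = 2.
The DFA has 7 states, so the proof of the pumping lemma guarantees a repeated state among the first 7+1 visited; the segment between the two visits is the pumpable y.

q3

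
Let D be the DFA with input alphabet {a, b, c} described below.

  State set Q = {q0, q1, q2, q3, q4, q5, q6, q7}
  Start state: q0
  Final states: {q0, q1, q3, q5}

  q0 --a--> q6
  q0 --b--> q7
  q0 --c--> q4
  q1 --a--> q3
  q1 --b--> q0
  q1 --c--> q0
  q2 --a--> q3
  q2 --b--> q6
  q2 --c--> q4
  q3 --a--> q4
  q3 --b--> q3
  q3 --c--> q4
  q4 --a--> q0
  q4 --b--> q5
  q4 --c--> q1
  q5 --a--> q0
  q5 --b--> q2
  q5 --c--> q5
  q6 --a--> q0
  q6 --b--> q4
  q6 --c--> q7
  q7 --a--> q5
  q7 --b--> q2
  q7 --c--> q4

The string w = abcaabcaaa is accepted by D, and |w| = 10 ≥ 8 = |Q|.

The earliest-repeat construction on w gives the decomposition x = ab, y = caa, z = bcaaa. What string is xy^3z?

abcaacaacaabcaaa

xy^3z = ab·caa·caa·caa·bcaaa = abcaacaacaabcaaa.
Reading y = caa takes D from q4 back to q4, so after x·y·y·y the machine is still in q4, and z then leads to the accepting state q0. Hence abcaacaacaabcaaa ∈ L(D).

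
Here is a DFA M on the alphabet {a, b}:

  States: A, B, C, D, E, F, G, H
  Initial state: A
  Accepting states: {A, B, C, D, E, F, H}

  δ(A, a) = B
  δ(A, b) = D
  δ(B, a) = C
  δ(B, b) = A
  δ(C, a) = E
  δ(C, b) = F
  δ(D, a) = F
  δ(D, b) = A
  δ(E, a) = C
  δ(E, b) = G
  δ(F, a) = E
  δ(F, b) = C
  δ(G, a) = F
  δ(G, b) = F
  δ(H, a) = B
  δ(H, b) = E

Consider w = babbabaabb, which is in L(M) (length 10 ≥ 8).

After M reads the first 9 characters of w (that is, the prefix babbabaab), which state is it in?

G

State sequence: A -b-> D -a-> F -b-> C -b-> F -a-> E -b-> G -a-> F -a-> E -b-> G

After reading 9 characters, M is in state G.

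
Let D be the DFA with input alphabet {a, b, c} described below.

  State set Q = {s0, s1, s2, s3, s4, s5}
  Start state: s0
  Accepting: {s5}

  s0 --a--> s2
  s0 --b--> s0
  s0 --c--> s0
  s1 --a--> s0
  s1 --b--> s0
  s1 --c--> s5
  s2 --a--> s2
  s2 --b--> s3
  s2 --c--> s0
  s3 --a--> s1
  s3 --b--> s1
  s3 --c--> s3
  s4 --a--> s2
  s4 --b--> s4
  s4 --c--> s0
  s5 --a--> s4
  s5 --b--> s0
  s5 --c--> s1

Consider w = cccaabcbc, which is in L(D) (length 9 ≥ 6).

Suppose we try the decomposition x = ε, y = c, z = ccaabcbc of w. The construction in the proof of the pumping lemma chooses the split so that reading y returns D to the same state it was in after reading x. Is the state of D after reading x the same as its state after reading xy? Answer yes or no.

yes

State sequence: s0 -c-> s0

After x (step 0): s0. After xy (step 1): s0.
They match, so y = c drives D around a cycle from s0 back to itself; pumping y any number of times keeps D in s0 before reading z, and xyⁱz ∈ L(D) for every i ≥ 0.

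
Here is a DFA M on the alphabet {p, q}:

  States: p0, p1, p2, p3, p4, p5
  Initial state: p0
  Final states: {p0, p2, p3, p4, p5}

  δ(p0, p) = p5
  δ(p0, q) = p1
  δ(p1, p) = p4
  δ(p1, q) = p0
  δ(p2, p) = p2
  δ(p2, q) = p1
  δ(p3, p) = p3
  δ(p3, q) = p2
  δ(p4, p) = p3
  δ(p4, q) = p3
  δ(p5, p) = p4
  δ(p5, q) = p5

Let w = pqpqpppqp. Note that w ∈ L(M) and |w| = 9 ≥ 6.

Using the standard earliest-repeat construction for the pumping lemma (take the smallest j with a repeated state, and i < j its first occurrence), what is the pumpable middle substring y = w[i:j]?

State sequence: p0 -p-> p5 -q-> p5 -p-> p4 -q-> p3 -p-> p3 -p-> p3 -p-> p3 -q-> p2 -p-> p2
First repeat at step 2: p5 was already visited.

So i = 1, j = 2, giving x = w[0:1] = p, y = w[1:2] = q, z = w[2:9] = pqpppqp.
Check: |xy| = 2 ≤ 6 and |y| = 1 ≥ 1. Reading y takes M from p5 back to p5, so every xyⁱz is accepted.

q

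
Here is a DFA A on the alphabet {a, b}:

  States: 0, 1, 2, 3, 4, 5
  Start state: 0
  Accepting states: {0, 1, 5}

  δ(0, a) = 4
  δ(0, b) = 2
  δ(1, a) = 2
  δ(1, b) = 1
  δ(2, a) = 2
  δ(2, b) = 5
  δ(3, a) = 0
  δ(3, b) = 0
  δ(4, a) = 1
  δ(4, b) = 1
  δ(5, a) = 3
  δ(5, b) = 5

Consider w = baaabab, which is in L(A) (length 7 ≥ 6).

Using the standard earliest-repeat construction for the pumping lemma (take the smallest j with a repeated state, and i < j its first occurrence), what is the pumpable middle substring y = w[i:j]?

State sequence: 0 -b-> 2 -a-> 2 -a-> 2 -a-> 2 -b-> 5 -a-> 3 -b-> 0
First repeat at step 2: 2 was already visited.

So i = 1, j = 2, giving x = w[0:1] = b, y = w[1:2] = a, z = w[2:7] = aabab.
Check: |xy| = 2 ≤ 6 and |y| = 1 ≥ 1. Reading y takes A from 2 back to 2, so every xyⁱz is accepted.

a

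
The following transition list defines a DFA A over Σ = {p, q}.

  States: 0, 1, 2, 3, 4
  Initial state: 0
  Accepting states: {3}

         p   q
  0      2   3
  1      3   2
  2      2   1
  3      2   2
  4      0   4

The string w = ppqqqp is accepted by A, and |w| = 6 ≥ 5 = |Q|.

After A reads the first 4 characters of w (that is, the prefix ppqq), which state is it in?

2

Run of A on the first 4 characters of w = p p q q:
  step 0: 0  (start)
  step 1: 2  (read p: 0→2)
  step 2: 2  (read p: 2→2)
  step 3: 1  (read q: 2→1)
  step 4: 2  (read q: 1→2)

After reading 4 characters, A is in state 2.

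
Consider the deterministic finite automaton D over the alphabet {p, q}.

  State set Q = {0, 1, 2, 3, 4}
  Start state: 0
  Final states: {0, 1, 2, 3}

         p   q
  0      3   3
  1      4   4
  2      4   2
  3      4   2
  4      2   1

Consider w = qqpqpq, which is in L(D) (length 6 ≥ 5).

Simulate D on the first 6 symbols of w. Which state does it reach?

1

State sequence: 0 -q-> 3 -q-> 2 -p-> 4 -q-> 1 -p-> 4 -q-> 1

After reading 6 characters, D is in state 1.
(This kind of state-tracing is the core of the pumping-lemma construction: with 5 states, pigeonhole forces a repeat within the first 5 steps.)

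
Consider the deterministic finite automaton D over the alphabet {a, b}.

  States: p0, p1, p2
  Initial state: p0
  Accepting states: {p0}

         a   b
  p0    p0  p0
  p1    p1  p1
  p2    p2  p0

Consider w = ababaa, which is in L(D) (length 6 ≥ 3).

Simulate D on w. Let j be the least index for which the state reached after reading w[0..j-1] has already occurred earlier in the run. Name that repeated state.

p0

State sequence: p0 -a-> p0 -b-> p0 -a-> p0 -b-> p0 -a-> p0 -a-> p0
First repeat at step 1: p0 was already visited.

The earliest repeat is at step j = 1: D is in p0, which it already visited at step i = 0.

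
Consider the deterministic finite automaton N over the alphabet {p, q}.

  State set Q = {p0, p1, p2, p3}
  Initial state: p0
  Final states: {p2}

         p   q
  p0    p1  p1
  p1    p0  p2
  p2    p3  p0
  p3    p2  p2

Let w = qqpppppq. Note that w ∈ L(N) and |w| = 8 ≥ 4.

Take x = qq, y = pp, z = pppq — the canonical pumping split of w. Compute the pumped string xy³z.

qqpppppppppq

xy^3z = qq·pp·pp·pp·pppq = qqpppppppppq.
Reading y = pp takes N from p2 back to p2, so after x·y·y·y the machine is still in p2, and z then leads to the accepting state p2. Hence qqpppppppppq ∈ L(N).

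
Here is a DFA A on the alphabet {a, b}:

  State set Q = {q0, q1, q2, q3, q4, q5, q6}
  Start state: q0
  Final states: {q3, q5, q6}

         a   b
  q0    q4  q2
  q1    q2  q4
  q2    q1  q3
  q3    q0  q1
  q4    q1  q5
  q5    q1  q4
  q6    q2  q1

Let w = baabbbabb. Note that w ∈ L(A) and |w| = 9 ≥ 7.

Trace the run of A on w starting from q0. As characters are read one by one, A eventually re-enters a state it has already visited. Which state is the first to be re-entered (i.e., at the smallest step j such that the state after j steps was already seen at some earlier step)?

q2

Run of A on w = b a a b b b a b b:
  step 0: q0  (start)
  step 1: q2  (read b: q0→q2)
  step 2: q1  (read a: q2→q1)
  step 3: q2  (read a: q1→q2)   ← first repeat (q2 seen earlier)
  step 4: q3  (read b: q2→q3)
  step 5: q1  (read b: q3→q1)
  step 6: q4  (read b: q1→q4)
  step 7: q1  (read a: q4→q1)
  step 8: q4  (read b: q1→q4)
  step 9: q5  (read b: q4→q5)

The earliest repeat is at step j = 3: A is in q2, which it already visited at step i = 1.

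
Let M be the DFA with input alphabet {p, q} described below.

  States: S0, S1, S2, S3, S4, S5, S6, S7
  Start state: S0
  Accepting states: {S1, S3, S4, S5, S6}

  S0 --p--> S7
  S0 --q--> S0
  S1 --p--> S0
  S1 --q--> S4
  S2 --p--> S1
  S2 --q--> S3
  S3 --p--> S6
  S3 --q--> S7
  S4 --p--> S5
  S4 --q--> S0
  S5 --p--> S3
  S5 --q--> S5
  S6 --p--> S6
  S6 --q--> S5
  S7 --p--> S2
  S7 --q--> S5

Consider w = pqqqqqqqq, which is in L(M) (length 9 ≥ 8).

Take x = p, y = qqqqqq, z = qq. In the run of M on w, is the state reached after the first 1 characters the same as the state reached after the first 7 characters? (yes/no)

no

Run of M on the first 7 characters of w = p q q q q q q:
  step 0: S0  (start)
  step 1: S7  (read p: S0→S7)
  step 2: S5  (read q: S7→S5)
  step 3: S5  (read q: S5→S5)
  step 4: S5  (read q: S5→S5)
  step 5: S5  (read q: S5→S5)
  step 6: S5  (read q: S5→S5)
  step 7: S5  (read q: S5→S5)

After x (step 1): S7. After xy (step 7): S5.
They differ (S7 ≠ S5), so y is not a cycle from the state after x; this split is not the one the pumping-lemma construction produces, and pumping y need not keep the string in L(M).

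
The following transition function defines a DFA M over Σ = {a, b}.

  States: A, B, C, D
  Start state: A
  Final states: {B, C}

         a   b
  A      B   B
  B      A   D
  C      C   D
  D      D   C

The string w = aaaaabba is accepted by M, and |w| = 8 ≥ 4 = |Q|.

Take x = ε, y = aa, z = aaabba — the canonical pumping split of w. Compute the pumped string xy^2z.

xy^2z = ε·aa·aa·aaabba = aaaaaaabba.
Reading y = aa takes M from A back to A, so after x·y·y the machine is still in A, and z then leads to the accepting state C. Hence aaaaaaabba ∈ L(M).

aaaaaaabba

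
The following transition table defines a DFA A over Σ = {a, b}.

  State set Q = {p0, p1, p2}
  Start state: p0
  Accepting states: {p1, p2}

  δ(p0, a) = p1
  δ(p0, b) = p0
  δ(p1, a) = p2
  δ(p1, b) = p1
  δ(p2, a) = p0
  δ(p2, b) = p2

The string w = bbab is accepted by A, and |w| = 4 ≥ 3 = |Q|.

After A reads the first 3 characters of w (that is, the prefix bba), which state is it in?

p1

State sequence: p0 -b-> p0 -b-> p0 -a-> p1

After reading 3 characters, A is in state p1.
(This kind of state-tracing is the core of the pumping-lemma construction: with 3 states, pigeonhole forces a repeat within the first 3 steps.)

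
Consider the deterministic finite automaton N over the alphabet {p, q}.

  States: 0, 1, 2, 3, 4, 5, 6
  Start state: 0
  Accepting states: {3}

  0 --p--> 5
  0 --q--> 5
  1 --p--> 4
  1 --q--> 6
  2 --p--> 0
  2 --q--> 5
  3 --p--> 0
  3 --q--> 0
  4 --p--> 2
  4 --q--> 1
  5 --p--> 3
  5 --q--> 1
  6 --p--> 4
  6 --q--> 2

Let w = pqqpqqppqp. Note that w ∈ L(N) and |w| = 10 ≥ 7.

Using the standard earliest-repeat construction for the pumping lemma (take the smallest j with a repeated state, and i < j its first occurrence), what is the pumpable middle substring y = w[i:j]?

Run of N on w = p q q p q q p p q p:
  step 0: 0  (start)
  step 1: 5  (read p: 0→5)
  step 2: 1  (read q: 5→1)
  step 3: 6  (read q: 1→6)
  step 4: 4  (read p: 6→4)
  step 5: 1  (read q: 4→1)   ← first repeat (1 seen earlier)
  step 6: 6  (read q: 1→6)
  step 7: 4  (read p: 6→4)
  step 8: 2  (read p: 4→2)
  step 9: 5  (read q: 2→5)
  step 10: 3  (read p: 5→3)

So i = 2, j = 5, giving x = w[0:2] = pq, y = w[2:5] = qpq, z = w[5:10] = qppqp.
Check: |xy| = 5 ≤ 7 and |y| = 3 ≥ 1. Reading y takes N from 1 back to 1, so every xyⁱz is accepted.

qpq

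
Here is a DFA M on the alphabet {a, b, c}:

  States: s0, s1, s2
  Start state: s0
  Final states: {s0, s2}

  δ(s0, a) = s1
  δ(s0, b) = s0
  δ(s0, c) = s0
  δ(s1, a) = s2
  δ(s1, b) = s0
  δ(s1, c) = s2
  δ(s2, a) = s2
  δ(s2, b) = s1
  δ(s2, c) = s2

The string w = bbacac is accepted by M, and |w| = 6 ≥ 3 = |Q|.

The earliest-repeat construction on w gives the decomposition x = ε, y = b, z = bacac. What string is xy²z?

bbbacac

xy^2z = ε·b·b·bacac = bbbacac.
Reading y = b takes M from s0 back to s0, so after x·y·y the machine is still in s0, and z then leads to the accepting state s2. Hence bbbacac ∈ L(M).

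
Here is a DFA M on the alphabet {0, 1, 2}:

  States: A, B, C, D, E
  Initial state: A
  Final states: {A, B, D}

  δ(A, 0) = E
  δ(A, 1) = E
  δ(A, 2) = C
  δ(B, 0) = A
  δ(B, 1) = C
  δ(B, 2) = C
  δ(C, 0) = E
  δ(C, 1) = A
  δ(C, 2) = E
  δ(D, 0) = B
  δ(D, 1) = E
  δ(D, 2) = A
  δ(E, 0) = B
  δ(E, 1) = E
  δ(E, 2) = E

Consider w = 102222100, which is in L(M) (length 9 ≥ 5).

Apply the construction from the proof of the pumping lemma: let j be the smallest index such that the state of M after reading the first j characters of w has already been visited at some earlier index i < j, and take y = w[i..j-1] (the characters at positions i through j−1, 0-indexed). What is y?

022

Run of M on w = 1 0 2 2 2 2 1 0 0:
  step 0: A  (start)
  step 1: E  (read 1: A→E)
  step 2: B  (read 0: E→B)
  step 3: C  (read 2: B→C)
  step 4: E  (read 2: C→E)   ← first repeat (E seen earlier)
  step 5: E  (read 2: E→E)
  step 6: E  (read 2: E→E)
  step 7: E  (read 1: E→E)
  step 8: B  (read 0: E→B)
  step 9: A  (read 0: B→A)

So i = 1, j = 4, giving x = w[0:1] = 1, y = w[1:4] = 022, z = w[4:9] = 22100.
Check: |xy| = 4 ≤ 5 and |y| = 3 ≥ 1. Reading y takes M from E back to E, so every xyⁱz is accepted.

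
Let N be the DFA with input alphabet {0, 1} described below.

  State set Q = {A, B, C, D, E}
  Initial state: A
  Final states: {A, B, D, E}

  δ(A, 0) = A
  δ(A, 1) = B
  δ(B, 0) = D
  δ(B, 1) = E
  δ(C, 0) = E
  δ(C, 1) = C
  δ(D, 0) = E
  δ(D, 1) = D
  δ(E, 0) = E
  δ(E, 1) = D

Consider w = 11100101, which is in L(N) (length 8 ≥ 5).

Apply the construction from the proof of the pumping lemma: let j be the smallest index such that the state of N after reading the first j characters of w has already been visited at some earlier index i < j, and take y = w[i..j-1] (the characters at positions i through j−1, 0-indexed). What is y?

10

State sequence: A -1-> B -1-> E -1-> D -0-> E -0-> E -1-> D -0-> E -1-> D
First repeat at step 4: E was already visited.

So i = 2, j = 4, giving x = w[0:2] = 11, y = w[2:4] = 10, z = w[4:8] = 0101.
Check: |xy| = 4 ≤ 5 and |y| = 2 ≥ 1. Reading y takes N from E back to E, so every xyⁱz is accepted.
The DFA has 5 states, so the proof of the pumping lemma guarantees a repeated state among the first 5+1 visited; the segment between the two visits is the pumpable y.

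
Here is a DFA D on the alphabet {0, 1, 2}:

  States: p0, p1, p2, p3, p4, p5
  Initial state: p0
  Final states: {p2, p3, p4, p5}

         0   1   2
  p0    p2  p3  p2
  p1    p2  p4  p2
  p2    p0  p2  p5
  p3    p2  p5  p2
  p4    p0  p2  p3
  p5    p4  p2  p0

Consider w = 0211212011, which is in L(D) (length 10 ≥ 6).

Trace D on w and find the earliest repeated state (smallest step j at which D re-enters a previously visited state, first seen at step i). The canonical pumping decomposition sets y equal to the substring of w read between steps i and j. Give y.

Run of D on w = 0 2 1 1 2 1 2 0 1 1:
  step 0: p0  (start)
  step 1: p2  (read 0: p0→p2)
  step 2: p5  (read 2: p2→p5)
  step 3: p2  (read 1: p5→p2)   ← first repeat (p2 seen earlier)
  step 4: p2  (read 1: p2→p2)
  step 5: p5  (read 2: p2→p5)
  step 6: p2  (read 1: p5→p2)
  step 7: p5  (read 2: p2→p5)
  step 8: p4  (read 0: p5→p4)
  step 9: p2  (read 1: p4→p2)
  step 10: p2  (read 1: p2→p2)

So i = 1, j = 3, giving x = w[0:1] = 0, y = w[1:3] = 21, z = w[3:10] = 1212011.
Check: |xy| = 3 ≤ 6 and |y| = 2 ≥ 1. Reading y takes D from p2 back to p2, so every xyⁱz is accepted.
The DFA has 6 states, so the proof of the pumping lemma guarantees a repeated state among the first 6+1 visited; the segment between the two visits is the pumpable y.

21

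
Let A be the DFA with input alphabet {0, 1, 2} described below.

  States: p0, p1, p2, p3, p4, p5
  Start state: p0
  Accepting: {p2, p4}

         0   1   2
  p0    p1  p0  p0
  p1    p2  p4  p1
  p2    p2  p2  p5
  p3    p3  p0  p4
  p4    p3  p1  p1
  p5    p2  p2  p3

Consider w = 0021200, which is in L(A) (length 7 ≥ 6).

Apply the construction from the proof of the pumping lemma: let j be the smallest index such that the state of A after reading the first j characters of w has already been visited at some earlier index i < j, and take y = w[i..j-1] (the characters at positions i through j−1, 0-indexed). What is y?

21

State sequence: p0 -0-> p1 -0-> p2 -2-> p5 -1-> p2 -2-> p5 -0-> p2 -0-> p2
First repeat at step 4: p2 was already visited.

So i = 2, j = 4, giving x = w[0:2] = 00, y = w[2:4] = 21, z = w[4:7] = 200.
Check: |xy| = 4 ≤ 6 and |y| = 2 ≥ 1. Reading y takes A from p2 back to p2, so every xyⁱz is accepted.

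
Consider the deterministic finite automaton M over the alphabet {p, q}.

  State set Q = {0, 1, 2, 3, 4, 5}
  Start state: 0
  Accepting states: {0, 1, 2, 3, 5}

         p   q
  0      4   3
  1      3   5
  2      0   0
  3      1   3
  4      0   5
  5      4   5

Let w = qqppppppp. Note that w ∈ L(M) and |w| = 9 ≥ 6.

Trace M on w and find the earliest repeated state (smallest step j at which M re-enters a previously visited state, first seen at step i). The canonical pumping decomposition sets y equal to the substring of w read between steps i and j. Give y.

q

Run of M on w = q q p p p p p p p:
  step 0: 0  (start)
  step 1: 3  (read q: 0→3)
  step 2: 3  (read q: 3→3)   ← first repeat (3 seen earlier)
  step 3: 1  (read p: 3→1)
  step 4: 3  (read p: 1→3)
  step 5: 1  (read p: 3→1)
  step 6: 3  (read p: 1→3)
  step 7: 1  (read p: 3→1)
  step 8: 3  (read p: 1→3)
  step 9: 1  (read p: 3→1)

So i = 1, j = 2, giving x = w[0:1] = q, y = w[1:2] = q, z = w[2:9] = ppppppp.
Check: |xy| = 2 ≤ 6 and |y| = 1 ≥ 1. Reading y takes M from 3 back to 3, so every xyⁱz is accepted.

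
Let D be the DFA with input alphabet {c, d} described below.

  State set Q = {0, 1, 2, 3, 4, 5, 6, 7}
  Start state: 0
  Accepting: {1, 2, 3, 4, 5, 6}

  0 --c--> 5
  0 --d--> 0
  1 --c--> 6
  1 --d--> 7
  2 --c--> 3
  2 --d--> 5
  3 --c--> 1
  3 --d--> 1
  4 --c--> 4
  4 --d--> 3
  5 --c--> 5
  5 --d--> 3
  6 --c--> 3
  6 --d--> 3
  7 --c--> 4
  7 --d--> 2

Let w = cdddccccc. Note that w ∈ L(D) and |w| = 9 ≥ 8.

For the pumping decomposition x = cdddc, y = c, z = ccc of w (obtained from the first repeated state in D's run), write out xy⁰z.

cdddcccc

xy⁰z = xz = cdddc·ccc = cdddcccc.
Reading y = c takes D from 4 back to 4, so after x the machine is still in 4, and z then leads to the accepting state 4. Hence cdddcccc ∈ L(D).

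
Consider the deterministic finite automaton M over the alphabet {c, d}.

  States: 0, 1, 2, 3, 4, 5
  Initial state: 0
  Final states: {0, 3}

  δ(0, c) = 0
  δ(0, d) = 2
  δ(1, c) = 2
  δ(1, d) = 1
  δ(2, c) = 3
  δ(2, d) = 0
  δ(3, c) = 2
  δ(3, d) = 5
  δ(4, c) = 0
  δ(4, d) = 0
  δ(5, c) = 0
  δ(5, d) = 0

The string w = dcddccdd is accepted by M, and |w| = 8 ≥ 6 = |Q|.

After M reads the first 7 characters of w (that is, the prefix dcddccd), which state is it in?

Run of M on the first 7 characters of w = d c d d c c d:
  step 0: 0  (start)
  step 1: 2  (read d: 0→2)
  step 2: 3  (read c: 2→3)
  step 3: 5  (read d: 3→5)
  step 4: 0  (read d: 5→0)
  step 5: 0  (read c: 0→0)
  step 6: 0  (read c: 0→0)
  step 7: 2  (read d: 0→2)

After reading 7 characters, M is in state 2.

2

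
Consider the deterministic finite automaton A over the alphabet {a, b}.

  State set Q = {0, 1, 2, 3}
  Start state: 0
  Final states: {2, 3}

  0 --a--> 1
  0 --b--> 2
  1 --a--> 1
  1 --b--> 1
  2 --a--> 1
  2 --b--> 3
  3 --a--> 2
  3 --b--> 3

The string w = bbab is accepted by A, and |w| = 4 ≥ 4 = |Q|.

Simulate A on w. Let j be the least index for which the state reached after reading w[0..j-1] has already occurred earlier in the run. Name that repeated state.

2

State sequence: 0 -b-> 2 -b-> 3 -a-> 2 -b-> 3
First repeat at step 3: 2 was already visited.

The earliest repeat is at step j = 3: A is in 2, which it already visited at step i = 1.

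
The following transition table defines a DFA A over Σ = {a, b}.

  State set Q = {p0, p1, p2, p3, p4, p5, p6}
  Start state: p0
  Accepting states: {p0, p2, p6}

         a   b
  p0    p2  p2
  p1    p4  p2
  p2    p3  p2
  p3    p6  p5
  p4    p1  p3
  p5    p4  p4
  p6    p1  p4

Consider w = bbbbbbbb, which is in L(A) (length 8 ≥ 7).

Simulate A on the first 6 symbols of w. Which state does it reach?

State sequence: p0 -b-> p2 -b-> p2 -b-> p2 -b-> p2 -b-> p2 -b-> p2

After reading 6 characters, A is in state p2.
(This kind of state-tracing is the core of the pumping-lemma construction: with 7 states, pigeonhole forces a repeat within the first 7 steps.)

p2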